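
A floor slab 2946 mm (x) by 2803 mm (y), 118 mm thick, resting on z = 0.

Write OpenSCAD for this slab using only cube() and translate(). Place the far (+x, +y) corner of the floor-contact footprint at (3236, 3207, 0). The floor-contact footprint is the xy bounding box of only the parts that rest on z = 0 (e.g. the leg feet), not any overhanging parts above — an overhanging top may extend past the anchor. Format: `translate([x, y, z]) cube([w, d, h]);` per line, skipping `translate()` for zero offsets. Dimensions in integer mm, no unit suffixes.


translate([290, 404, 0]) cube([2946, 2803, 118]);


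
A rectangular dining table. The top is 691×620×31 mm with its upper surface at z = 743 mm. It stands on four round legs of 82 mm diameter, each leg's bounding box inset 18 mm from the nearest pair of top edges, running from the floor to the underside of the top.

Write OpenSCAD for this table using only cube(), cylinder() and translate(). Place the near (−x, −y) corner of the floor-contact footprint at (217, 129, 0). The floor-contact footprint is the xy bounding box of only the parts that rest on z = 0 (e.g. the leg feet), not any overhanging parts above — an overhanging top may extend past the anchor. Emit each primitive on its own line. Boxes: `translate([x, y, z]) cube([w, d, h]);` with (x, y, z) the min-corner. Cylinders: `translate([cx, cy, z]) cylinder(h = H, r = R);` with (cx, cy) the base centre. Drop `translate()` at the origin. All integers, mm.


// leg_h = 743 - 31 = 712
translate([199, 111, 712]) cube([691, 620, 31]);
translate([258, 170, 0]) cylinder(h = 712, r = 41);
translate([831, 170, 0]) cylinder(h = 712, r = 41);
translate([258, 672, 0]) cylinder(h = 712, r = 41);
translate([831, 672, 0]) cylinder(h = 712, r = 41);


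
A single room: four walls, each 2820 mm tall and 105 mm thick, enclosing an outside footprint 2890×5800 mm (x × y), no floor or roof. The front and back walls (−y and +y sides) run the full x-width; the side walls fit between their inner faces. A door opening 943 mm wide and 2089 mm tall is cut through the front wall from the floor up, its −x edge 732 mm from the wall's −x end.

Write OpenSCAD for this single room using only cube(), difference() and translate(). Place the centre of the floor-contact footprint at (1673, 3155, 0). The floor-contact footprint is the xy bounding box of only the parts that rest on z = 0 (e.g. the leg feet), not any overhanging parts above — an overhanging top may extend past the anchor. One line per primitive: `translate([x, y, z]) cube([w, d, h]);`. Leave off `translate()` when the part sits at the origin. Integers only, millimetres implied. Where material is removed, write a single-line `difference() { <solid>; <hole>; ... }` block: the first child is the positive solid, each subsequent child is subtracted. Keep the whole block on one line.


difference() { translate([228, 255, 0]) cube([2890, 105, 2820]); translate([960, 255, 0]) cube([943, 105, 2089]); }
translate([228, 5950, 0]) cube([2890, 105, 2820]);
translate([228, 360, 0]) cube([105, 5590, 2820]);
translate([3013, 360, 0]) cube([105, 5590, 2820]);


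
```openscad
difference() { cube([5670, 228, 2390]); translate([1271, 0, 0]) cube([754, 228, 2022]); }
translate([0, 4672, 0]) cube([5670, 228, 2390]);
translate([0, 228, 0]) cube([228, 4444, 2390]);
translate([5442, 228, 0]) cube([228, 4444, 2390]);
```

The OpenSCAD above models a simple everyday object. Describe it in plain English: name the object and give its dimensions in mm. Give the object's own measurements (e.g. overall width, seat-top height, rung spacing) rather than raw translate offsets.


A single room: four walls, each 2390 mm tall and 228 mm thick, enclosing an outside footprint 5670×4900 mm (x × y), no floor or roof. The front and back walls (−y and +y sides) run the full x-width; the side walls fit between their inner faces. A door opening 754 mm wide and 2022 mm tall is cut through the front wall from the floor up, its −x edge 1271 mm from the wall's −x end.


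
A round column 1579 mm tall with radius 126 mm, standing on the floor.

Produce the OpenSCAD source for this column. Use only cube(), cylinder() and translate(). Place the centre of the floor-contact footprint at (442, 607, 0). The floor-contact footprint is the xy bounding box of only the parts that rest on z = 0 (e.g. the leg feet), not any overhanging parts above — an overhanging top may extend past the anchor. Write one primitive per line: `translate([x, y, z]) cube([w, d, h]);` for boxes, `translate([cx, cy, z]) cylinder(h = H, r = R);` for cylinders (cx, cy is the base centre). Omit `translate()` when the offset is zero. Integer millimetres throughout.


translate([442, 607, 0]) cylinder(h = 1579, r = 126);


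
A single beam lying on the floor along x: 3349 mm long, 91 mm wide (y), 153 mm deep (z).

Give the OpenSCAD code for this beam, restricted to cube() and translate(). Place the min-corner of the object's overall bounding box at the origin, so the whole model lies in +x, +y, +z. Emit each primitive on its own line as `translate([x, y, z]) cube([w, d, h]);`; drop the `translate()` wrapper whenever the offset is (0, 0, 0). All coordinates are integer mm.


cube([3349, 91, 153]);


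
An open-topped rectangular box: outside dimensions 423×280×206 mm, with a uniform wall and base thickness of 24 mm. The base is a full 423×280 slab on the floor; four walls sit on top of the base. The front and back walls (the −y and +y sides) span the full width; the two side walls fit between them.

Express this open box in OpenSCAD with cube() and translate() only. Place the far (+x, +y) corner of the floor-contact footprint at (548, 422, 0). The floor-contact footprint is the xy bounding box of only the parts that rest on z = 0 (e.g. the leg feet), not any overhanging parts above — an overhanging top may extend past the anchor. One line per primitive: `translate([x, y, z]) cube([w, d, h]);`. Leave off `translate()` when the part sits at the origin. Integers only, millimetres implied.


translate([125, 142, 0]) cube([423, 280, 24]);
translate([125, 142, 24]) cube([423, 24, 182]);
translate([125, 398, 24]) cube([423, 24, 182]);
translate([125, 166, 24]) cube([24, 232, 182]);
translate([524, 166, 24]) cube([24, 232, 182]);


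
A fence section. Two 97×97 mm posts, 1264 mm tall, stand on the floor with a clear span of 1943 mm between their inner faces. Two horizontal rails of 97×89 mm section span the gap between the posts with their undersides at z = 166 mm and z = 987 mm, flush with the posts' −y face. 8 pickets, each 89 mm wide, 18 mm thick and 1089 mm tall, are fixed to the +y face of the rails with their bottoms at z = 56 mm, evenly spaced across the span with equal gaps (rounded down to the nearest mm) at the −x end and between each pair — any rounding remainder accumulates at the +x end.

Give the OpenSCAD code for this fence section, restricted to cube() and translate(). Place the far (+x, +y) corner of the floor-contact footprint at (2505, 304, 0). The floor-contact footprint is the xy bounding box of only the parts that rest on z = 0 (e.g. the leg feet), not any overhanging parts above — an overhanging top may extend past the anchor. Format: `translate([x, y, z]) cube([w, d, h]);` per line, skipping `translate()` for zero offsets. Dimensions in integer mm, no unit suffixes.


translate([368, 207, 0]) cube([97, 97, 1264]);
translate([2408, 207, 0]) cube([97, 97, 1264]);
translate([465, 207, 166]) cube([1943, 97, 89]);
translate([465, 207, 987]) cube([1943, 97, 89]);
translate([601, 304, 56]) cube([89, 18, 1089]);
translate([826, 304, 56]) cube([89, 18, 1089]);
translate([1051, 304, 56]) cube([89, 18, 1089]);
translate([1276, 304, 56]) cube([89, 18, 1089]);
translate([1501, 304, 56]) cube([89, 18, 1089]);
translate([1726, 304, 56]) cube([89, 18, 1089]);
translate([1951, 304, 56]) cube([89, 18, 1089]);
translate([2176, 304, 56]) cube([89, 18, 1089]);


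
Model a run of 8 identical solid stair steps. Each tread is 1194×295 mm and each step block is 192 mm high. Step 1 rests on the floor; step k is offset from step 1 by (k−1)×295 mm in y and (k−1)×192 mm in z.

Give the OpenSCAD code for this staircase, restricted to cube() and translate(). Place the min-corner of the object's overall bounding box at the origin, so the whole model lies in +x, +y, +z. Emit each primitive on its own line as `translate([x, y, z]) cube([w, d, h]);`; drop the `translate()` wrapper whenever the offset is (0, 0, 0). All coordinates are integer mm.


cube([1194, 295, 192]);
translate([0, 295, 192]) cube([1194, 295, 192]);
translate([0, 590, 384]) cube([1194, 295, 192]);
translate([0, 885, 576]) cube([1194, 295, 192]);
translate([0, 1180, 768]) cube([1194, 295, 192]);
translate([0, 1475, 960]) cube([1194, 295, 192]);
translate([0, 1770, 1152]) cube([1194, 295, 192]);
translate([0, 2065, 1344]) cube([1194, 295, 192]);


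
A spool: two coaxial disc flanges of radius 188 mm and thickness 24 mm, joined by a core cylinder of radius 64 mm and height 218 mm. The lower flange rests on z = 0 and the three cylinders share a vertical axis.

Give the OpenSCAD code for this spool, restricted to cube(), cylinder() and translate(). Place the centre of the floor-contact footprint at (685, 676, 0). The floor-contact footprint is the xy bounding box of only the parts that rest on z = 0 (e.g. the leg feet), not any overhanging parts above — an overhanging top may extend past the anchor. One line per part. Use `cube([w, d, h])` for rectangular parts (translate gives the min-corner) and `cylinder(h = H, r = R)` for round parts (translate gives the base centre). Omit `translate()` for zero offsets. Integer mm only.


translate([685, 676, 0]) cylinder(h = 24, r = 188);
translate([685, 676, 24]) cylinder(h = 218, r = 64);
translate([685, 676, 242]) cylinder(h = 24, r = 188);


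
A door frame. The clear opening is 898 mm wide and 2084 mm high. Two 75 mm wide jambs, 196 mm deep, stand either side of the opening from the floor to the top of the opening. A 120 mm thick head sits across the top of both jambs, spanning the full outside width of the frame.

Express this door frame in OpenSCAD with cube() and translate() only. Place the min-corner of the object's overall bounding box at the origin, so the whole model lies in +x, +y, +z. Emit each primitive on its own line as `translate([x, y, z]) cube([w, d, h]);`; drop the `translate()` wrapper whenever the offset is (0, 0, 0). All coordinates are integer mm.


cube([75, 196, 2084]);
translate([973, 0, 0]) cube([75, 196, 2084]);
translate([0, 0, 2084]) cube([1048, 196, 120]);


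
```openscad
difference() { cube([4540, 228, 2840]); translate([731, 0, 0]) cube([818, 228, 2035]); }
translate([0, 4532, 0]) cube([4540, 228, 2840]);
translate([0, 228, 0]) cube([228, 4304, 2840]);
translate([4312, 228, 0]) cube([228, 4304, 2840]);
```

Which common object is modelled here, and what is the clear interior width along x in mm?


A single room. The interior width is 4084 mm.

Four walls enclosing a rectangle with a door in the front wall — a room. Outside width 4540 minus two 228 mm walls gives 4084 mm.


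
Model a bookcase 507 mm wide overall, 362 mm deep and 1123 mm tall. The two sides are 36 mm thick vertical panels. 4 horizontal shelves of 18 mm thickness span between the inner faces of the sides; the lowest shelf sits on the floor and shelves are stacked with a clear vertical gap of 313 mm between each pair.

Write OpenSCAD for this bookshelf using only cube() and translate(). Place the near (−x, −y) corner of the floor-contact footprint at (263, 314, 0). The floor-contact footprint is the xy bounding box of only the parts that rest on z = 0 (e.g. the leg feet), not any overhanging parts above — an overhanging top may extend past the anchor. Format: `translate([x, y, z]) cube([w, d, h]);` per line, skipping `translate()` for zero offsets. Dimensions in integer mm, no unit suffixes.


translate([263, 314, 0]) cube([36, 362, 1123]);
translate([734, 314, 0]) cube([36, 362, 1123]);
translate([299, 314, 0]) cube([435, 362, 18]);
translate([299, 314, 331]) cube([435, 362, 18]);
translate([299, 314, 662]) cube([435, 362, 18]);
translate([299, 314, 993]) cube([435, 362, 18]);


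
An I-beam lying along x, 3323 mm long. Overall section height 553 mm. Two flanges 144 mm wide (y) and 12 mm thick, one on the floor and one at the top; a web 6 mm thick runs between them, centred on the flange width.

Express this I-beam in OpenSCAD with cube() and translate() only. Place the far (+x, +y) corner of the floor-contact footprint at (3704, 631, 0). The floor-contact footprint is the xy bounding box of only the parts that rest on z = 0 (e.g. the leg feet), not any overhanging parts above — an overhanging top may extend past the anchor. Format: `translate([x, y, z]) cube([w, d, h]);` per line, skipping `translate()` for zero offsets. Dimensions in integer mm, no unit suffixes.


translate([381, 487, 0]) cube([3323, 144, 12]);
translate([381, 556, 12]) cube([3323, 6, 529]);
translate([381, 487, 541]) cube([3323, 144, 12]);


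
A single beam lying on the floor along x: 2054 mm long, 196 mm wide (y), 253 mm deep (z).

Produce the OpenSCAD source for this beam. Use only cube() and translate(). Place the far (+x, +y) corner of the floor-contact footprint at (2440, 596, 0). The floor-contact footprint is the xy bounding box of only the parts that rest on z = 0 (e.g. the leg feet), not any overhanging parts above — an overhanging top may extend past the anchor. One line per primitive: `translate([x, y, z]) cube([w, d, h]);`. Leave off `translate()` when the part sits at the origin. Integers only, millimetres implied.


translate([386, 400, 0]) cube([2054, 196, 253]);


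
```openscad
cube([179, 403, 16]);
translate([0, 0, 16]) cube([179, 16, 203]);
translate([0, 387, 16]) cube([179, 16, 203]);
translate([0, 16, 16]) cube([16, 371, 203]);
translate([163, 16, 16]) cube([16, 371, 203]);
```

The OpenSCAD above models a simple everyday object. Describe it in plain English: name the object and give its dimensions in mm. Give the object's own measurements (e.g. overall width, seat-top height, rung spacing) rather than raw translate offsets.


An open-topped rectangular box: outside dimensions 179×403×219 mm, with a uniform wall and base thickness of 16 mm. The base is a full 179×403 slab on the floor; four walls sit on top of the base. The front and back walls (the −y and +y sides) span the full width; the two side walls fit between them.


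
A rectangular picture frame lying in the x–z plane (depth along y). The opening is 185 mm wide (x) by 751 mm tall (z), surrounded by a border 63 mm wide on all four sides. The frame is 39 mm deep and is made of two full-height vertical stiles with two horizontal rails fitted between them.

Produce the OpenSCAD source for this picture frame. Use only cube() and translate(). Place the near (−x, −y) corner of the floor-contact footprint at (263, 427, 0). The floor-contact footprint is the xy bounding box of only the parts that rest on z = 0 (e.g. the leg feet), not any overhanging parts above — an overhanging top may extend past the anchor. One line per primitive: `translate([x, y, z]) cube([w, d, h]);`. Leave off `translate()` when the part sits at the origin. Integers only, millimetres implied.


translate([263, 427, 0]) cube([63, 39, 877]);
translate([511, 427, 0]) cube([63, 39, 877]);
translate([326, 427, 0]) cube([185, 39, 63]);
translate([326, 427, 814]) cube([185, 39, 63]);


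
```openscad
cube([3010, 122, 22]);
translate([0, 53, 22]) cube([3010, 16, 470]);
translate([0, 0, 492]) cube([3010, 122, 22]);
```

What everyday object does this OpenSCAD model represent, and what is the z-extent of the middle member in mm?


An I-beam. The web height is 470 mm.

Two wide flanges with a thin centred web — an I-beam. Overall 514 mm minus two 22 mm flanges gives a web of 514 − 2·22 = 470 mm.


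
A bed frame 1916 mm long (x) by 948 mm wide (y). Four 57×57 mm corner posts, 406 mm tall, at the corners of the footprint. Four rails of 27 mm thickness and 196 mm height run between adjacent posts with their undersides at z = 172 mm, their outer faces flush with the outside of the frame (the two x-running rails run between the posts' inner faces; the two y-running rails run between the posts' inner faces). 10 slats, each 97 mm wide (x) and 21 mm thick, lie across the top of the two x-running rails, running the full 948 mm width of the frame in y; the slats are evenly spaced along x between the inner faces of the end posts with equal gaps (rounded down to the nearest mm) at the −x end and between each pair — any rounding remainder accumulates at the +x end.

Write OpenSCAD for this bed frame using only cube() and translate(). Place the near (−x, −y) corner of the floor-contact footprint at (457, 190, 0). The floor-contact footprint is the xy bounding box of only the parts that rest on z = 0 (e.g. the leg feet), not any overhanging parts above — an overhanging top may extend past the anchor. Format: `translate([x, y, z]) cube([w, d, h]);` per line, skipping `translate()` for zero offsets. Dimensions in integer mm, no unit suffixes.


translate([457, 190, 0]) cube([57, 57, 406]);
translate([457, 1081, 0]) cube([57, 57, 406]);
translate([2316, 190, 0]) cube([57, 57, 406]);
translate([2316, 1081, 0]) cube([57, 57, 406]);
translate([514, 190, 172]) cube([1802, 27, 196]);
translate([514, 1111, 172]) cube([1802, 27, 196]);
translate([457, 247, 172]) cube([27, 834, 196]);
translate([2346, 247, 172]) cube([27, 834, 196]);
translate([589, 190, 368]) cube([97, 948, 21]);
translate([761, 190, 368]) cube([97, 948, 21]);
translate([933, 190, 368]) cube([97, 948, 21]);
translate([1105, 190, 368]) cube([97, 948, 21]);
translate([1277, 190, 368]) cube([97, 948, 21]);
translate([1449, 190, 368]) cube([97, 948, 21]);
translate([1621, 190, 368]) cube([97, 948, 21]);
translate([1793, 190, 368]) cube([97, 948, 21]);
translate([1965, 190, 368]) cube([97, 948, 21]);
translate([2137, 190, 368]) cube([97, 948, 21]);


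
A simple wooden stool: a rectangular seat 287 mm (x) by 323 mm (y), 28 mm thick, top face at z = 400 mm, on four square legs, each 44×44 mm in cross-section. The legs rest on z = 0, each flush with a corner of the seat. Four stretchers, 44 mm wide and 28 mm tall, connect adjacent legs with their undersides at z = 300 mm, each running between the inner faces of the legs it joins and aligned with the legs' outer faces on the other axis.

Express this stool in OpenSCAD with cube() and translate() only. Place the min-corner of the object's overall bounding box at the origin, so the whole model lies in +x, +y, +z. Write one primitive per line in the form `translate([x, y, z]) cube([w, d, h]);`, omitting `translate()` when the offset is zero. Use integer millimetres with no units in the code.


translate([0, 0, 372]) cube([287, 323, 28]);
cube([44, 44, 372]);
translate([243, 0, 0]) cube([44, 44, 372]);
translate([0, 279, 0]) cube([44, 44, 372]);
translate([243, 279, 0]) cube([44, 44, 372]);
translate([44, 0, 300]) cube([199, 44, 28]);
translate([44, 279, 300]) cube([199, 44, 28]);
translate([0, 44, 300]) cube([44, 235, 28]);
translate([243, 44, 300]) cube([44, 235, 28]);


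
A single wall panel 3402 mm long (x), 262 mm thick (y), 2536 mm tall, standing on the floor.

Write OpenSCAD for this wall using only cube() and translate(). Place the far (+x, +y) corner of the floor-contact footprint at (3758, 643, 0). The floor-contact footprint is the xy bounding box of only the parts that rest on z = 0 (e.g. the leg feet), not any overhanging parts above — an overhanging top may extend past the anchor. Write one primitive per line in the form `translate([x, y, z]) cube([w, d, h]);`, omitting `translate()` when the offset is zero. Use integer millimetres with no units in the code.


translate([356, 381, 0]) cube([3402, 262, 2536]);


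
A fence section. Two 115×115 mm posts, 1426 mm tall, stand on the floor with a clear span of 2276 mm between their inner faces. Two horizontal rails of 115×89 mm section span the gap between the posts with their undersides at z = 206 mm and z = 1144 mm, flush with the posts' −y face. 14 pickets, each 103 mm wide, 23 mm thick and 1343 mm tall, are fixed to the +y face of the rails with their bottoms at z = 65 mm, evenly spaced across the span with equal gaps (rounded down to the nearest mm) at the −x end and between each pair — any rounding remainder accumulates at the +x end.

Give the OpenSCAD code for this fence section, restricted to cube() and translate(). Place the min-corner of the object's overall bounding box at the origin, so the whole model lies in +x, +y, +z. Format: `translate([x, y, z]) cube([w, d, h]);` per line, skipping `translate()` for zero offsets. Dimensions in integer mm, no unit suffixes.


cube([115, 115, 1426]);
translate([2391, 0, 0]) cube([115, 115, 1426]);
translate([115, 0, 206]) cube([2276, 115, 89]);
translate([115, 0, 1144]) cube([2276, 115, 89]);
translate([170, 115, 65]) cube([103, 23, 1343]);
translate([328, 115, 65]) cube([103, 23, 1343]);
translate([486, 115, 65]) cube([103, 23, 1343]);
translate([644, 115, 65]) cube([103, 23, 1343]);
translate([802, 115, 65]) cube([103, 23, 1343]);
translate([960, 115, 65]) cube([103, 23, 1343]);
translate([1118, 115, 65]) cube([103, 23, 1343]);
translate([1276, 115, 65]) cube([103, 23, 1343]);
translate([1434, 115, 65]) cube([103, 23, 1343]);
translate([1592, 115, 65]) cube([103, 23, 1343]);
translate([1750, 115, 65]) cube([103, 23, 1343]);
translate([1908, 115, 65]) cube([103, 23, 1343]);
translate([2066, 115, 65]) cube([103, 23, 1343]);
translate([2224, 115, 65]) cube([103, 23, 1343]);


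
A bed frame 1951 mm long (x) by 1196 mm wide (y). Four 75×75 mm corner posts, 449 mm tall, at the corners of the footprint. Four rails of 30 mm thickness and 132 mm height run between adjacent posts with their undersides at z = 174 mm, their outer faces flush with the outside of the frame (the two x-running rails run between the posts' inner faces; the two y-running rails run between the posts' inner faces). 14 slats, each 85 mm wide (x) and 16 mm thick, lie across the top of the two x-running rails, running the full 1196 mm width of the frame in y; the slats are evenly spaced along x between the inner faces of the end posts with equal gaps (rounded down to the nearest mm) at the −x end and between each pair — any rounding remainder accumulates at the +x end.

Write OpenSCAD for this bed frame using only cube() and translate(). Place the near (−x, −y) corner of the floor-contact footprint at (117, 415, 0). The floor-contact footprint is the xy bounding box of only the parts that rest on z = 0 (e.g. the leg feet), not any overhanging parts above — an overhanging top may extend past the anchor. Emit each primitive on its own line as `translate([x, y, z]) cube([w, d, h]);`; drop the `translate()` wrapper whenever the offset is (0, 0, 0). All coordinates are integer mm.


translate([117, 415, 0]) cube([75, 75, 449]);
translate([117, 1536, 0]) cube([75, 75, 449]);
translate([1993, 415, 0]) cube([75, 75, 449]);
translate([1993, 1536, 0]) cube([75, 75, 449]);
translate([192, 415, 174]) cube([1801, 30, 132]);
translate([192, 1581, 174]) cube([1801, 30, 132]);
translate([117, 490, 174]) cube([30, 1046, 132]);
translate([2038, 490, 174]) cube([30, 1046, 132]);
translate([232, 415, 306]) cube([85, 1196, 16]);
translate([357, 415, 306]) cube([85, 1196, 16]);
translate([482, 415, 306]) cube([85, 1196, 16]);
translate([607, 415, 306]) cube([85, 1196, 16]);
translate([732, 415, 306]) cube([85, 1196, 16]);
translate([857, 415, 306]) cube([85, 1196, 16]);
translate([982, 415, 306]) cube([85, 1196, 16]);
translate([1107, 415, 306]) cube([85, 1196, 16]);
translate([1232, 415, 306]) cube([85, 1196, 16]);
translate([1357, 415, 306]) cube([85, 1196, 16]);
translate([1482, 415, 306]) cube([85, 1196, 16]);
translate([1607, 415, 306]) cube([85, 1196, 16]);
translate([1732, 415, 306]) cube([85, 1196, 16]);
translate([1857, 415, 306]) cube([85, 1196, 16]);


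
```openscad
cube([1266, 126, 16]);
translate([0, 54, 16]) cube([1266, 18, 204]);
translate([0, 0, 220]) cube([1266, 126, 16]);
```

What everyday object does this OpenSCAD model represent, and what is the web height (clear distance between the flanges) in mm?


An I-beam. The web height is 204 mm.

Two wide flanges with a thin centred web — an I-beam. Overall 236 mm minus two 16 mm flanges gives a web of 236 − 2·16 = 204 mm.


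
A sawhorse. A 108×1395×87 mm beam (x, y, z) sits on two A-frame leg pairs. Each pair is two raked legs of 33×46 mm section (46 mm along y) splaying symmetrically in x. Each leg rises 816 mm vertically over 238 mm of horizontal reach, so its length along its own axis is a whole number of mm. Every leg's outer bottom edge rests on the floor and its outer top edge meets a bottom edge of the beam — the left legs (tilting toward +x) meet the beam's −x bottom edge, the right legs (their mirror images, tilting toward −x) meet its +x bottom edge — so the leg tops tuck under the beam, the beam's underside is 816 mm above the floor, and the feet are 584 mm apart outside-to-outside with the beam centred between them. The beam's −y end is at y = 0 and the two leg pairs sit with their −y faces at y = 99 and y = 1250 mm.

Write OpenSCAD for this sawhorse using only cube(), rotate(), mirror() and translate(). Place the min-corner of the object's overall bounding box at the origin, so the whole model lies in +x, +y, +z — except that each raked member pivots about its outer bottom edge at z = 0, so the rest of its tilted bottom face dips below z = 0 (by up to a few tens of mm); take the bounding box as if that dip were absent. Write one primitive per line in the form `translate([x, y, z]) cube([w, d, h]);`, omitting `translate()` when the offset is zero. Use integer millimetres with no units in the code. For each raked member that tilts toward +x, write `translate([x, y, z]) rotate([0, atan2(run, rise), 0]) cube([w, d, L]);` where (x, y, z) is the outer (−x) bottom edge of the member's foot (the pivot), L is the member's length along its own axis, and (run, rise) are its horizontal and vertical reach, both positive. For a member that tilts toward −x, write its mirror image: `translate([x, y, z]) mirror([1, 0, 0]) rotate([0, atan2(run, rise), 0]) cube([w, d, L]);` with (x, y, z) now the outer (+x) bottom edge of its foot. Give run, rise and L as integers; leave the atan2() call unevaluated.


translate([238, 0, 816]) cube([108, 1395, 87]);
translate([0, 99, 0]) rotate([0, atan2(238, 816), 0]) cube([33, 46, 850]);
translate([584, 99, 0]) mirror([1, 0, 0]) rotate([0, atan2(238, 816), 0]) cube([33, 46, 850]);
translate([0, 1250, 0]) rotate([0, atan2(238, 816), 0]) cube([33, 46, 850]);
translate([584, 1250, 0]) mirror([1, 0, 0]) rotate([0, atan2(238, 816), 0]) cube([33, 46, 850]);


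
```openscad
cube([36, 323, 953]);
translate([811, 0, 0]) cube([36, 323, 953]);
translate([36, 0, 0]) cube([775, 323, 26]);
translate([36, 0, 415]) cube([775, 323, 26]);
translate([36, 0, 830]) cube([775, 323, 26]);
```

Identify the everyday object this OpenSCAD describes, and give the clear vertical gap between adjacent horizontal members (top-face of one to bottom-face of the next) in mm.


A bookshelf. The clear shelf gap is 389 mm.

Two tall side panels with 3 horizontal boards between them — a bookshelf. The first two shelf undersides are at z = 0 and z = 415; with shelf thickness 26, the clear gap is 415 − 0 − 26 = 389 mm.


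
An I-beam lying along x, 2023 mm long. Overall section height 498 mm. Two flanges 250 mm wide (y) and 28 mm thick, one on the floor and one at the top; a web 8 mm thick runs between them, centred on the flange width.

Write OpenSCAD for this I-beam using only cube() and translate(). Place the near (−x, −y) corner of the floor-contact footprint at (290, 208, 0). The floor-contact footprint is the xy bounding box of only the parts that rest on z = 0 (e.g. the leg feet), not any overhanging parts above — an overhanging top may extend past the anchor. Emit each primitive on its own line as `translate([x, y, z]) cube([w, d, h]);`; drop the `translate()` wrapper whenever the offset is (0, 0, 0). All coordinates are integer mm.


translate([290, 208, 0]) cube([2023, 250, 28]);
translate([290, 329, 28]) cube([2023, 8, 442]);
translate([290, 208, 470]) cube([2023, 250, 28]);


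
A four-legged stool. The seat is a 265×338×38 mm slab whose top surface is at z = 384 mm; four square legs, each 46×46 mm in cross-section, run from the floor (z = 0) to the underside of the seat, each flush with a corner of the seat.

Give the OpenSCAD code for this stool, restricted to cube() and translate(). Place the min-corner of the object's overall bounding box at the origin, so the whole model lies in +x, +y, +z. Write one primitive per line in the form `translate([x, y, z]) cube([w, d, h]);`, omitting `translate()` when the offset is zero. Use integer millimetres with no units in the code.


// leg_h = 384 - 38 = 346
translate([0, 0, 346]) cube([265, 338, 38]);
cube([46, 46, 346]);
translate([219, 0, 0]) cube([46, 46, 346]);
translate([0, 292, 0]) cube([46, 46, 346]);
translate([219, 292, 0]) cube([46, 46, 346]);


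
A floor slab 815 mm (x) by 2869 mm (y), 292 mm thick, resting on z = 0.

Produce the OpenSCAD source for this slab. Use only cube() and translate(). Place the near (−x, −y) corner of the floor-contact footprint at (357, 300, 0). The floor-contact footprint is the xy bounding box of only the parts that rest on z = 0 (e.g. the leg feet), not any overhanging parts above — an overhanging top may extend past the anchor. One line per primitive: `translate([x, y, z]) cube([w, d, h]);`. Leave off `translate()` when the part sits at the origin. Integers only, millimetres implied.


translate([357, 300, 0]) cube([815, 2869, 292]);


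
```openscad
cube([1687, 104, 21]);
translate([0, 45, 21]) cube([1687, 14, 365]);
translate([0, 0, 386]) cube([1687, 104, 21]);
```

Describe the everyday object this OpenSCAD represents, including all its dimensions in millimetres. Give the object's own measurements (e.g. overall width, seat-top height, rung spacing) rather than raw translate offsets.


An I-beam lying along x, 1687 mm long. Overall section height 407 mm. Two flanges 104 mm wide (y) and 21 mm thick, one on the floor and one at the top; a web 14 mm thick runs between them, centred on the flange width.


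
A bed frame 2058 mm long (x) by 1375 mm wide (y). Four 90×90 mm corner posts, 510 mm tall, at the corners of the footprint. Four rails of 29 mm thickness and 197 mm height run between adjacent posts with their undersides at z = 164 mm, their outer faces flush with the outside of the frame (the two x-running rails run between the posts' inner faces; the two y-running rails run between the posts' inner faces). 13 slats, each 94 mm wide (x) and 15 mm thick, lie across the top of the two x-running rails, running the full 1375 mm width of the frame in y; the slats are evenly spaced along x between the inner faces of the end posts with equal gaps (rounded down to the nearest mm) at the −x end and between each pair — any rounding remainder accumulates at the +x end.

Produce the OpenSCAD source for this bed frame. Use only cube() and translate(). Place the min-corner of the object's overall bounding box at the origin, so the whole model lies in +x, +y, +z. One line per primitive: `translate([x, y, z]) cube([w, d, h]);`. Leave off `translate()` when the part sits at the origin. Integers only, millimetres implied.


cube([90, 90, 510]);
translate([0, 1285, 0]) cube([90, 90, 510]);
translate([1968, 0, 0]) cube([90, 90, 510]);
translate([1968, 1285, 0]) cube([90, 90, 510]);
translate([90, 0, 164]) cube([1878, 29, 197]);
translate([90, 1346, 164]) cube([1878, 29, 197]);
translate([0, 90, 164]) cube([29, 1195, 197]);
translate([2029, 90, 164]) cube([29, 1195, 197]);
translate([136, 0, 361]) cube([94, 1375, 15]);
translate([276, 0, 361]) cube([94, 1375, 15]);
translate([416, 0, 361]) cube([94, 1375, 15]);
translate([556, 0, 361]) cube([94, 1375, 15]);
translate([696, 0, 361]) cube([94, 1375, 15]);
translate([836, 0, 361]) cube([94, 1375, 15]);
translate([976, 0, 361]) cube([94, 1375, 15]);
translate([1116, 0, 361]) cube([94, 1375, 15]);
translate([1256, 0, 361]) cube([94, 1375, 15]);
translate([1396, 0, 361]) cube([94, 1375, 15]);
translate([1536, 0, 361]) cube([94, 1375, 15]);
translate([1676, 0, 361]) cube([94, 1375, 15]);
translate([1816, 0, 361]) cube([94, 1375, 15]);


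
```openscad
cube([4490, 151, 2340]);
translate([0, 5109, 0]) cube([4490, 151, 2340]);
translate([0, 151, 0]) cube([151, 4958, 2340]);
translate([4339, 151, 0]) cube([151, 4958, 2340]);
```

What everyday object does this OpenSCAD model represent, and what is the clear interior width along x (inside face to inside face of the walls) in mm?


A house (or room) frame. The interior width is 4188 mm.

Four 2340 mm walls enclosing a rectangle with no floor or roof — a room or house frame. Outside width is 4490 mm and wall thickness is 151 mm, so the interior width is 4490 − 2 × 151 = 4188 mm.


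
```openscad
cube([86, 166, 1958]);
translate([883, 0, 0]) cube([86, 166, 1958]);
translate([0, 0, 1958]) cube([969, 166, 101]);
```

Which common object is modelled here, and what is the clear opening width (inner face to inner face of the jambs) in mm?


A door frame. The clear opening width is 797 mm.

Two 1958 mm tall posts with a header on top — a door frame. The left jamb is 86 mm wide at x = 0; the right jamb starts at x = 883. The clear opening is 883 − 86 = 797 mm.


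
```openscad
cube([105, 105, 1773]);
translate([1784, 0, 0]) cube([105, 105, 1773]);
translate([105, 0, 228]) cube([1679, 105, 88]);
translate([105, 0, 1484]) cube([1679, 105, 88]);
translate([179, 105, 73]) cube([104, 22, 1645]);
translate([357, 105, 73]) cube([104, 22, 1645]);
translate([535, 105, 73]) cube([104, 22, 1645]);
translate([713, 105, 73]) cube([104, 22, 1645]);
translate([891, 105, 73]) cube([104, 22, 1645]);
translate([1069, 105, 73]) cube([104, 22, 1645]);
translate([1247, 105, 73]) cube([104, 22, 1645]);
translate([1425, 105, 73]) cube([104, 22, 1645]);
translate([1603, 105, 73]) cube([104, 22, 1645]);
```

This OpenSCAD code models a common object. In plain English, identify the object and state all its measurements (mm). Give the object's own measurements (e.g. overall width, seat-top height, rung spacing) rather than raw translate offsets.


A fence section. Two 105×105 mm posts, 1773 mm tall, stand on the floor with a clear span of 1679 mm between their inner faces. Two horizontal rails of 105×88 mm section span the gap between the posts with their undersides at z = 228 mm and z = 1484 mm, flush with the posts' −y face. 9 pickets, each 104 mm wide, 22 mm thick and 1645 mm tall, are fixed to the +y face of the rails with their bottoms at z = 73 mm, spaced across the span with a 74 mm gap after the −x post and between neighbouring pickets, with 77 mm left before the +x post.


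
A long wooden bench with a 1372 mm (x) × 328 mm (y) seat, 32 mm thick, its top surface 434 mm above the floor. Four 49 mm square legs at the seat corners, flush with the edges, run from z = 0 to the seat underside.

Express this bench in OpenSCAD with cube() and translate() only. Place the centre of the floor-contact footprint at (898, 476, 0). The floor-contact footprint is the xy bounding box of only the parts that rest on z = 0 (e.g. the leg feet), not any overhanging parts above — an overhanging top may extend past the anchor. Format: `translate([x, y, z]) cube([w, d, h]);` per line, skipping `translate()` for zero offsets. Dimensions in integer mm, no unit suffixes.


// leg_h = 434 − 32 = 402
translate([212, 312, 402]) cube([1372, 328, 32]);
translate([212, 312, 0]) cube([49, 49, 402]);
translate([212, 591, 0]) cube([49, 49, 402]);
translate([1535, 312, 0]) cube([49, 49, 402]);
translate([1535, 591, 0]) cube([49, 49, 402]);


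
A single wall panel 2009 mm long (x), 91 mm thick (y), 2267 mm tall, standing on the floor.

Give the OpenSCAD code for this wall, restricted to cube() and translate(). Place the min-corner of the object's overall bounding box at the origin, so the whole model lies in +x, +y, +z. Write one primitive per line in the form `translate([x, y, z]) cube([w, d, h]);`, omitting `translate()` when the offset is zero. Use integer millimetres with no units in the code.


cube([2009, 91, 2267]);


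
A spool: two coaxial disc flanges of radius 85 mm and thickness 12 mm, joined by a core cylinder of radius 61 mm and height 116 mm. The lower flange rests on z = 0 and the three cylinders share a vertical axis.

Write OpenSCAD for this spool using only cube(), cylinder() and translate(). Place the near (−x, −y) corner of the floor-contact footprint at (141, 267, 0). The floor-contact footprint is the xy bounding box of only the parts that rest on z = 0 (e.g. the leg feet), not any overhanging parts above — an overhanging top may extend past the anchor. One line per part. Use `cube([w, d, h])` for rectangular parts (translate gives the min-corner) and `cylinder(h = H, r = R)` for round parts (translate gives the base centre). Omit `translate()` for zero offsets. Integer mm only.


translate([226, 352, 0]) cylinder(h = 12, r = 85);
translate([226, 352, 12]) cylinder(h = 116, r = 61);
translate([226, 352, 128]) cylinder(h = 12, r = 85);


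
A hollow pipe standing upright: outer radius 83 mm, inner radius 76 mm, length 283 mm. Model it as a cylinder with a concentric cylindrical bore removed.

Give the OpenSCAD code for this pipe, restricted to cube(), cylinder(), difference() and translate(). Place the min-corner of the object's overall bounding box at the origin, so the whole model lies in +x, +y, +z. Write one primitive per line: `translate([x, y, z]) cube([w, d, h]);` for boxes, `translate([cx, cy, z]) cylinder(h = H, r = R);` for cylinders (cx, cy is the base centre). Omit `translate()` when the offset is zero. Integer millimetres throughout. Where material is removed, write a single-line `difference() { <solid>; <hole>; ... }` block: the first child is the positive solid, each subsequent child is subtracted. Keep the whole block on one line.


difference() { translate([83, 83, 0]) cylinder(h = 283, r = 83); translate([83, 83, 0]) cylinder(h = 283, r = 76); }


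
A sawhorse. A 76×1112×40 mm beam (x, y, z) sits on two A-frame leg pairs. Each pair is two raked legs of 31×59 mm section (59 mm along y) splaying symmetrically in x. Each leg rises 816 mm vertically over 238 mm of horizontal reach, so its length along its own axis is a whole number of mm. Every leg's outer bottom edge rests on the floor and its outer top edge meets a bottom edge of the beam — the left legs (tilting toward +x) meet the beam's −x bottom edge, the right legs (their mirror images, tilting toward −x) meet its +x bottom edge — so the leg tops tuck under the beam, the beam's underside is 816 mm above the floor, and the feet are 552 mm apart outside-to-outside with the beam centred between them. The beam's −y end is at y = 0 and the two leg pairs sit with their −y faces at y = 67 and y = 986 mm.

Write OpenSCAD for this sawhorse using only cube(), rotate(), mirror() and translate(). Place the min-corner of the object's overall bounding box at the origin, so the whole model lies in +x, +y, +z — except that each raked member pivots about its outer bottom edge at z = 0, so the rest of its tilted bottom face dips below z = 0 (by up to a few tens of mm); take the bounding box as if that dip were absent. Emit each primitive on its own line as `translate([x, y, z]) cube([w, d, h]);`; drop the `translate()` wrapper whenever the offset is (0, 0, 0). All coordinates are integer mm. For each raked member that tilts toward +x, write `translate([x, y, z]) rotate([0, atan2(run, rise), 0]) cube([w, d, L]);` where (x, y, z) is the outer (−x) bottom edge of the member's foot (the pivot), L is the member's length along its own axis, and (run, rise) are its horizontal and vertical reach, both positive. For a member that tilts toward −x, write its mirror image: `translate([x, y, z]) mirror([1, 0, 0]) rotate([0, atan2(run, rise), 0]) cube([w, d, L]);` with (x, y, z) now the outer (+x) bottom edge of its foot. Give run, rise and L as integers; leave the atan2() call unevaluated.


translate([238, 0, 816]) cube([76, 1112, 40]);
translate([0, 67, 0]) rotate([0, atan2(238, 816), 0]) cube([31, 59, 850]);
translate([552, 67, 0]) mirror([1, 0, 0]) rotate([0, atan2(238, 816), 0]) cube([31, 59, 850]);
translate([0, 986, 0]) rotate([0, atan2(238, 816), 0]) cube([31, 59, 850]);
translate([552, 986, 0]) mirror([1, 0, 0]) rotate([0, atan2(238, 816), 0]) cube([31, 59, 850]);
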